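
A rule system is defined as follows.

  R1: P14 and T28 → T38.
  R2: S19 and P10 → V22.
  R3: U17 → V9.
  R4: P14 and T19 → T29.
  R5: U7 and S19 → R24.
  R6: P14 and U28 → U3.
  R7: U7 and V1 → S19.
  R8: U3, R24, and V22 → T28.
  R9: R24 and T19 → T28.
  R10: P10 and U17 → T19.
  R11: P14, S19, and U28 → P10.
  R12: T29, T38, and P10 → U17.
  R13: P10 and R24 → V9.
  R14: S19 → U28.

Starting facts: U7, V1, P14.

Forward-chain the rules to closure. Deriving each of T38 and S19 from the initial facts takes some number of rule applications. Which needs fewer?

S19

S19: U7 and V1 hold, so S19 follows (R7). [1 rule application]
T38: U7 and V1 hold, so S19 follows (R7). U7 and S19 hold, so R24 follows (R5). From S19, R14 gives U28. From P14 and U28, R6 gives U3. From P14, S19, and U28, R11 gives P10. From S19 and P10, R2 gives V22. From U3, R24, and V22, R8 gives T28. From P14 and T28, R1 gives T38. [8 rule applications]
S19 needs fewer.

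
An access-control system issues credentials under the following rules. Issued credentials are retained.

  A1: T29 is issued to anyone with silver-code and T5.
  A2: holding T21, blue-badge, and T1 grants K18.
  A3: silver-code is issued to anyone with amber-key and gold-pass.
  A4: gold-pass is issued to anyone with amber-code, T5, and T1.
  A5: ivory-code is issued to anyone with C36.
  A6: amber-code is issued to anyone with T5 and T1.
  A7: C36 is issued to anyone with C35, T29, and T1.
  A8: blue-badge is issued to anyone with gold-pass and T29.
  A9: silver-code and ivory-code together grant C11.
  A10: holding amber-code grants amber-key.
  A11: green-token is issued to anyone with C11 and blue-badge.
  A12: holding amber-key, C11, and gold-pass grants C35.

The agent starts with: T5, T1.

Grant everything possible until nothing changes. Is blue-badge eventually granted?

Yes

Holding T5 and T1 grants amber-code (A6).
Holding amber-code, T5, and T1 grants gold-pass (A4).
Holding amber-code grants amber-key (A10).
Holding amber-key and gold-pass grants silver-code (A3).
Holding silver-code and T5 grants T29 (A1).
Holding gold-pass and T29 grants blue-badge (A8).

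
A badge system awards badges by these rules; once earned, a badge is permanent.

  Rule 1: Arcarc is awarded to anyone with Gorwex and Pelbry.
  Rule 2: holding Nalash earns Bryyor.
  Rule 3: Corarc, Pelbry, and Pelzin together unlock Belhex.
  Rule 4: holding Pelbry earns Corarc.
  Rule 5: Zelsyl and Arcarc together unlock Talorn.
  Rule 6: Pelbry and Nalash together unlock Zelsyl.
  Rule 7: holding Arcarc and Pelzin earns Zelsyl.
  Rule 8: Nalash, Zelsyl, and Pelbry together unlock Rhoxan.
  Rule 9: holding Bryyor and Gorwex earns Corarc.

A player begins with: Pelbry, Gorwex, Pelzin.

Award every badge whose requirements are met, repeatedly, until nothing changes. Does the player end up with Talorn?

With Gorwex and Pelbry, Arcarc is earned (Rule 1).
With Arcarc and Pelzin, Zelsyl is earned (Rule 7).
With Zelsyl and Arcarc, Talorn is earned (Rule 5).

Yes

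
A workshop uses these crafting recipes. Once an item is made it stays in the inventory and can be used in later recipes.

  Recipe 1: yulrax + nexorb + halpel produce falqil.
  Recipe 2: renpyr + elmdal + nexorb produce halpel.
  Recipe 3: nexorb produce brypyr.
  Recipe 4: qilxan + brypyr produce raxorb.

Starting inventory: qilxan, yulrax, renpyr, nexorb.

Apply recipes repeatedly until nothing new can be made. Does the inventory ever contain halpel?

halpel would need renpyr, elmdal, and nexorb (Recipe 2), but elmdal is never obtained.

No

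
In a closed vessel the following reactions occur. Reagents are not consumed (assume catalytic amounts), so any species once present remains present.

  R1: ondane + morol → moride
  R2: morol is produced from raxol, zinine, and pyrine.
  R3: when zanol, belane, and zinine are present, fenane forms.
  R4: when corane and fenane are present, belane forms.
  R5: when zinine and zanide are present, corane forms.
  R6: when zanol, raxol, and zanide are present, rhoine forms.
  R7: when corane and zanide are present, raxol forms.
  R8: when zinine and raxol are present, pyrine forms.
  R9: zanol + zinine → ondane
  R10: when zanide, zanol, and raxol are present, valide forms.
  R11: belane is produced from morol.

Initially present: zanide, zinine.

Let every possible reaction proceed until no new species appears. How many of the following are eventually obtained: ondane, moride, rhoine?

0

ondane would need zanol and zinine (R9), but zanol never forms.
moride would need ondane and morol (R1), but ondane never forms.
rhoine would need zanol, raxol, and zanide (R6), but zanol never forms.
None of the 3 are reached.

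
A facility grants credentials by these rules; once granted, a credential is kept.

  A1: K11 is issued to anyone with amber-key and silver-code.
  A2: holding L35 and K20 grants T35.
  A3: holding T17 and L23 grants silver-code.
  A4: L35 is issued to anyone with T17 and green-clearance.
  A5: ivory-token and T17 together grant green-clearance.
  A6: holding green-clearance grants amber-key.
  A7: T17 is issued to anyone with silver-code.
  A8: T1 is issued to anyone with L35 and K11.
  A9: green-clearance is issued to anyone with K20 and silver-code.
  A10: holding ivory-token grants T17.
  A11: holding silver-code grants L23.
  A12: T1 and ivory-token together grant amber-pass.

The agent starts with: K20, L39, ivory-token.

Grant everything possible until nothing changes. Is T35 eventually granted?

Yes

Holding ivory-token grants T17 (A10).
Holding ivory-token and T17 grants green-clearance (A5).
Holding T17 and green-clearance grants L35 (A4).
Holding L35 and K20 grants T35 (A2).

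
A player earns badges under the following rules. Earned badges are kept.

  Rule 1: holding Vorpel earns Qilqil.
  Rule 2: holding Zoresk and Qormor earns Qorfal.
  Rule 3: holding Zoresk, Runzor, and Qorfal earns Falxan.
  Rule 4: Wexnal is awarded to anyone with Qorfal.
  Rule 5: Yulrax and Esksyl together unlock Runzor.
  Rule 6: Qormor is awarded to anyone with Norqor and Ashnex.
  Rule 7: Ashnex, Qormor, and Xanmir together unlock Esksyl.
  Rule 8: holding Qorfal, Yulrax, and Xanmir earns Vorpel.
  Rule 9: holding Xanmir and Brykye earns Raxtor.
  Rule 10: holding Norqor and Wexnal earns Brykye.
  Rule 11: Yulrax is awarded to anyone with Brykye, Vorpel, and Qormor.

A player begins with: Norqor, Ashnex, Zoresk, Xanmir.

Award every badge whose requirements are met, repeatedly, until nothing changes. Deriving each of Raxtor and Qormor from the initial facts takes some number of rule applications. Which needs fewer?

Qormor

Qormor: With Norqor and Ashnex, Qormor is earned (Rule 6). [1 rule application]
Raxtor: With Norqor and Ashnex, Qormor is earned (Rule 6). With Zoresk and Qormor, Qorfal is earned (Rule 2). With Qorfal, Wexnal is earned (Rule 4). With Norqor and Wexnal, Brykye is earned (Rule 10). With Xanmir and Brykye, Raxtor is earned (Rule 9). [5 rule applications]
Qormor needs fewer.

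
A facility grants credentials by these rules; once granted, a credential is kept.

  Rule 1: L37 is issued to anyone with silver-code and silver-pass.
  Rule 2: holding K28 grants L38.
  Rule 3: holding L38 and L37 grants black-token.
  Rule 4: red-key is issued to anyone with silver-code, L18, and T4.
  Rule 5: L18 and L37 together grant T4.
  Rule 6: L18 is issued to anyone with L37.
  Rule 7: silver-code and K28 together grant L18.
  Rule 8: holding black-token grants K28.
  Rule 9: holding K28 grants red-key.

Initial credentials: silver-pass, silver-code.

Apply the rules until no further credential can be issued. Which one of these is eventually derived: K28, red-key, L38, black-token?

red-key

Holding silver-code and silver-pass grants L37 (Rule 1).
Holding L37 grants L18 (Rule 6).
Holding L18 and L37 grants T4 (Rule 5).
Holding silver-code, L18, and T4 grants red-key (Rule 4).
K28 would need black-token (Rule 8), but black-token is never granted. L38 would need K28 (Rule 2), but K28 is never granted. black-token would need L38 and L37 (Rule 3), but L38 is never granted.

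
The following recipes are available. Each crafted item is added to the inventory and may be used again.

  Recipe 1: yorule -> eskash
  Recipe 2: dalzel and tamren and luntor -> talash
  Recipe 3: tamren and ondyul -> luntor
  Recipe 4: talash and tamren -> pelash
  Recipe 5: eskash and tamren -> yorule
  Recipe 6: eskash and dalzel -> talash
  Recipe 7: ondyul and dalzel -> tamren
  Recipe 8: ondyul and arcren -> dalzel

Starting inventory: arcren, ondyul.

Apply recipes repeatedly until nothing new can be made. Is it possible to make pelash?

Using Recipe 8, ondyul and arcren make dalzel.
Using Recipe 7, ondyul and dalzel make tamren.
Using Recipe 3, tamren and ondyul make luntor.
Using Recipe 2, dalzel, tamren, and luntor make talash.
talash and tamren -> pelash (Recipe 4).

Yes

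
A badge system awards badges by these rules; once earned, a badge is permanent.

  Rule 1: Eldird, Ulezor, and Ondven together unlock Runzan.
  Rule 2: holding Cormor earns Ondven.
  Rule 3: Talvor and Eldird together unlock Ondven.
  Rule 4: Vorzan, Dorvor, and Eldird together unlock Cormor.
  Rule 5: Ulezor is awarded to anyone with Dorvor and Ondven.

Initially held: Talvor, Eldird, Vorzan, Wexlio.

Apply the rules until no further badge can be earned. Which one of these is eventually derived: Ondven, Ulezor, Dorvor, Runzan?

With Talvor and Eldird, Ondven is earned (Rule 3).
Runzan would need Eldird, Ulezor, and Ondven (Rule 1), but Ulezor is never earned. Ulezor would need Dorvor and Ondven (Rule 5), but Dorvor is never earned. No rule produces Dorvor, and it is not given.

Ondven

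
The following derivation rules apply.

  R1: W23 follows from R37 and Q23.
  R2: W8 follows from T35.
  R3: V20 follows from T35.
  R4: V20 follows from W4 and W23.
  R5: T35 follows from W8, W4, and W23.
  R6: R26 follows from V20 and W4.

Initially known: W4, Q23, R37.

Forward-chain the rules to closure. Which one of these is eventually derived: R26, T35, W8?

R26

R37 and Q23 hold, so W23 follows (R1).
W4 and W23 hold, so V20 follows (R4).
From V20 and W4, R6 gives R26.
T35 would need W8, W4, and W23 (R5), but W8 is never established. W8 would need T35 (R2), but T35 is never established.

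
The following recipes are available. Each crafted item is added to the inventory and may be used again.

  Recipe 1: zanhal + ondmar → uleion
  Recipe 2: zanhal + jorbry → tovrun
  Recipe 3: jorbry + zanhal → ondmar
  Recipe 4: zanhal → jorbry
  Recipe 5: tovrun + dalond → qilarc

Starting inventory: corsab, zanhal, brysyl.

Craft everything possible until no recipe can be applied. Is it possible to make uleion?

Yes

zanhal → jorbry (Recipe 4).
jorbry + zanhal → ondmar (Recipe 3).
Using Recipe 1, zanhal and ondmar make uleion.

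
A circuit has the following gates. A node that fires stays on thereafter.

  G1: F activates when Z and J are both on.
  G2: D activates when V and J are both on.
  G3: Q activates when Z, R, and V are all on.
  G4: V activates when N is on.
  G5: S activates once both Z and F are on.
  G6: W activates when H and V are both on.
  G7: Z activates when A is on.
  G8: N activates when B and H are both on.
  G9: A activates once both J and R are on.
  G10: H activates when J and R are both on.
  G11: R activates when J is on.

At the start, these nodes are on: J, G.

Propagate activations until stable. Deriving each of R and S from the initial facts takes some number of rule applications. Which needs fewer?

R

R: J is on, so R activates (G11). [1 rule application]
S: G11: J on → R on. G9: J and R on → A on. A is on, so Z activates (G7). G1: Z and J on → F on. Z and F are on, so S activates (G5). [5 rule applications]
R needs fewer.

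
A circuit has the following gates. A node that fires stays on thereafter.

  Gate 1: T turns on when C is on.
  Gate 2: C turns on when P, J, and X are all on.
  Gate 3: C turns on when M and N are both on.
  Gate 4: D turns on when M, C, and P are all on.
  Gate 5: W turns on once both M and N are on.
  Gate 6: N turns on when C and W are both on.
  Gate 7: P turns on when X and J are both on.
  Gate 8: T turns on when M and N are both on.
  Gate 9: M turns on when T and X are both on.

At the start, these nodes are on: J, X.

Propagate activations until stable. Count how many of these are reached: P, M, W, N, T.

3

Gate 7: X and J on → P on.
P, J, and X are on, so C turns on (Gate 2).
C is on, so T turns on (Gate 1).
Gate 9: T and X on → M on.
P: reached.
M: reached.
W would need M and N (Gate 5), but N never turns on.
N would need C and W (Gate 6), but W never turns on.
T: reached.
Reached: P, M, and T — 3 of the 5.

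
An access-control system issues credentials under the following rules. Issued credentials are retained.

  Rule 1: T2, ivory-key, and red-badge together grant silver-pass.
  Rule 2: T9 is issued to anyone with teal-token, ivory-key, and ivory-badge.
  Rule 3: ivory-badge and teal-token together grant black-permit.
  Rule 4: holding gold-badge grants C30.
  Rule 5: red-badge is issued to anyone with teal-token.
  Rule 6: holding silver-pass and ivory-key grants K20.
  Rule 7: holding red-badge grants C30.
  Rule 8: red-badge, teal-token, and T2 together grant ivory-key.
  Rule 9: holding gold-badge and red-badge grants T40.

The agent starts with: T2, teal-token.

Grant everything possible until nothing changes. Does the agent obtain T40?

No

T40 would need gold-badge and red-badge (Rule 9), but gold-badge is never granted.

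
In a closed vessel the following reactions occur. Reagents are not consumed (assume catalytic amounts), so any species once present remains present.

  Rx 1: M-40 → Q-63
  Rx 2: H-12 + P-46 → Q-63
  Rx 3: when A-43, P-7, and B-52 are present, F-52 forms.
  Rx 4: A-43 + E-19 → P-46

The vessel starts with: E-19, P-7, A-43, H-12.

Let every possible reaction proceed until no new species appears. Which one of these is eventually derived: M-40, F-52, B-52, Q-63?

A-43 and E-19 present → P-46 forms (Rx 4).
H-12 and P-46 present → Q-63 forms (Rx 2).
No rule produces B-52, and it is not given. F-52 would need A-43, P-7, and B-52 (Rx 3), but B-52 never forms. No rule produces M-40, and it is not given.

Q-63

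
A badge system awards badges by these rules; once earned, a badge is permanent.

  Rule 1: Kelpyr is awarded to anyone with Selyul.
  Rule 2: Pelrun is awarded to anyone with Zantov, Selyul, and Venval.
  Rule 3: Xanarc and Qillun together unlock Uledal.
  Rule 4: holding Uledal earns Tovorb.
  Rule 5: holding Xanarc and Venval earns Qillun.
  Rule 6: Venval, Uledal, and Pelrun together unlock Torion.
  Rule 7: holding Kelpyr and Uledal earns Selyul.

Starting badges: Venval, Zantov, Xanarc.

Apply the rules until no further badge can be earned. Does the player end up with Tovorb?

Yes

With Xanarc and Venval, Qillun is earned (Rule 5).
With Xanarc and Qillun, Uledal is earned (Rule 3).
With Uledal, Tovorb is earned (Rule 4).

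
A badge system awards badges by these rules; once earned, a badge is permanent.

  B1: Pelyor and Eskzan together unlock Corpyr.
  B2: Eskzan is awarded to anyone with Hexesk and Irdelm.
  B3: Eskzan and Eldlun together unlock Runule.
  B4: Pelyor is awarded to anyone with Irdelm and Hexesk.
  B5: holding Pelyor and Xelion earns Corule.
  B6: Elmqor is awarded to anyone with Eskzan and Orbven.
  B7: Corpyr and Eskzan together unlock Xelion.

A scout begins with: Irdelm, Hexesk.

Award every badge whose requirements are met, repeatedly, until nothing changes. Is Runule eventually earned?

No

Runule would need Eskzan and Eldlun (B3), but Eldlun is never earned.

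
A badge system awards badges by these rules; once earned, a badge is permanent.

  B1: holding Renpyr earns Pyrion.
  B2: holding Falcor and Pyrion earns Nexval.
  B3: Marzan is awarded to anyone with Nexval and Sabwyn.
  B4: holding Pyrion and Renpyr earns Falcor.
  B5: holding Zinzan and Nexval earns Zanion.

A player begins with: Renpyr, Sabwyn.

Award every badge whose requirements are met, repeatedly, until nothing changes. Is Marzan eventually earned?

With Renpyr, Pyrion is earned (B1).
With Pyrion and Renpyr, Falcor is earned (B4).
With Falcor and Pyrion, Nexval is earned (B2).
With Nexval and Sabwyn, Marzan is earned (B3).

Yes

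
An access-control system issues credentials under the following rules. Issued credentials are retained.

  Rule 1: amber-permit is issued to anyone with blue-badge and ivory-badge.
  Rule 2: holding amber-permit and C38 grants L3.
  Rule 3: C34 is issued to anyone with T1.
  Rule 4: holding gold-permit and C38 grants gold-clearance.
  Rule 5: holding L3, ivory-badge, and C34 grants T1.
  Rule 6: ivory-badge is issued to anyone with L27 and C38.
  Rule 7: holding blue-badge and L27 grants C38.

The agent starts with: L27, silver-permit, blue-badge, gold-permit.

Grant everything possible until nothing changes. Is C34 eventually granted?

No

C34 would need T1 (Rule 3), but T1 is never granted.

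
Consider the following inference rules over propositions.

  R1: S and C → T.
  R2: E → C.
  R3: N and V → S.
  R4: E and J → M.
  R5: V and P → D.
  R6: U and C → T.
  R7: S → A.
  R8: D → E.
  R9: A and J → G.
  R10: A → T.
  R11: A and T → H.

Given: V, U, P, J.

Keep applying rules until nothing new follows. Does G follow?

G would need A and J (R9), but A is never established.

No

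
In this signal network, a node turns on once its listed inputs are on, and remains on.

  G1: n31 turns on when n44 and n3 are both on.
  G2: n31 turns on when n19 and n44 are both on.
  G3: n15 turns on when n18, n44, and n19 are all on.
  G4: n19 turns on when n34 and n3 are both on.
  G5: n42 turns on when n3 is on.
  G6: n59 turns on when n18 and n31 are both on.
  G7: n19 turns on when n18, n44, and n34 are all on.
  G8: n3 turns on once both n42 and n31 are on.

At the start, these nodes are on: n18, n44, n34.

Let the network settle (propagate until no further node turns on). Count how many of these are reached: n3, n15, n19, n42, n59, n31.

G7: n18, n44, and n34 on → n19 on.
n18, n44, and n19 are on, so n15 turns on (G3).
G2: n19 and n44 on → n31 on.
G6: n18 and n31 on → n59 on.
n3 would need n42 and n31 (G8), but n42 never turns on.
n15: reached.
n19: reached.
n42 would need n3 (G5), but n3 never turns on.
n59: reached.
n31: reached.
Reached: n15, n19, n59, and n31 — 4 of the 6.

4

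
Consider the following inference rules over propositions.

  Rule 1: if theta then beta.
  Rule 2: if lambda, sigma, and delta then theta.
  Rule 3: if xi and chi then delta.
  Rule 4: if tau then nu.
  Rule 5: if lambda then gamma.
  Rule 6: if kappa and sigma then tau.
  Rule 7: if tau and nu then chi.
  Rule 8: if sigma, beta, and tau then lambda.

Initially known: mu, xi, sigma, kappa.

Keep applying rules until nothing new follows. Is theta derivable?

No

theta would need lambda, sigma, and delta (Rule 2), but lambda is never established.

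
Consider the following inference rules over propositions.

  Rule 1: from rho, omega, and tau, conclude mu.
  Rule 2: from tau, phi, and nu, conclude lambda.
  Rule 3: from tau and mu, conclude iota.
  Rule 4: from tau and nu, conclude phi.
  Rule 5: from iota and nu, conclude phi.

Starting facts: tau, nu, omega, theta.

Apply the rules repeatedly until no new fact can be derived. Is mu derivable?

No

mu would need rho, omega, and tau (Rule 1), but rho is never established.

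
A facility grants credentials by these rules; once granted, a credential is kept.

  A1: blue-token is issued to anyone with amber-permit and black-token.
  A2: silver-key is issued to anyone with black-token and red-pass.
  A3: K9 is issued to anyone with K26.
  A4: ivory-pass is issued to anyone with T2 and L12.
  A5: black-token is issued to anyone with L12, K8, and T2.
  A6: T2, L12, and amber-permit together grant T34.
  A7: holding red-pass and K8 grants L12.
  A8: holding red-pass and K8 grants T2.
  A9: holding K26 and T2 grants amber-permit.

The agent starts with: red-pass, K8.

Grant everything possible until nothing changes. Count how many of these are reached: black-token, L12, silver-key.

Holding red-pass and K8 grants L12 (A7).
Holding red-pass and K8 grants T2 (A8).
Holding L12, K8, and T2 grants black-token (A5).
Holding black-token and red-pass grants silver-key (A2).
black-token: reached.
L12: reached.
silver-key: reached.
All 3 are reached.

3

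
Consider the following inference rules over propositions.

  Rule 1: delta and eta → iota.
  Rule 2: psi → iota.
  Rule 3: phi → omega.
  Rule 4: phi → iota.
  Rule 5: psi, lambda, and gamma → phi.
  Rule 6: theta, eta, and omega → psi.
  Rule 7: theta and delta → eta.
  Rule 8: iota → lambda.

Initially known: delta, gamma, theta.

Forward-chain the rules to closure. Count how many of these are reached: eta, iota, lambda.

From theta and delta, Rule 7 gives eta.
delta and eta hold, so iota follows (Rule 1).
iota holds, so lambda follows (Rule 8).
eta: reached.
iota: reached.
lambda: reached.
All 3 are reached.

3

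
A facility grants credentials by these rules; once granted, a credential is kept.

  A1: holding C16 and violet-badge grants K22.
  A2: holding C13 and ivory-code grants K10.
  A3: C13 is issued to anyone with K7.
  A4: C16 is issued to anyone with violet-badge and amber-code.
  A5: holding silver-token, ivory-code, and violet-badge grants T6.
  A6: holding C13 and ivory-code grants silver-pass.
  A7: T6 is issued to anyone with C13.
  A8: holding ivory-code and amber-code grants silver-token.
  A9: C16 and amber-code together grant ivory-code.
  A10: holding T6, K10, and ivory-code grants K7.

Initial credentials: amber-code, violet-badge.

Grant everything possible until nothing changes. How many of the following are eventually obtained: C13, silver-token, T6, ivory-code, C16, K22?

5

Holding violet-badge and amber-code grants C16 (A4).
Holding C16 and amber-code grants ivory-code (A9).
Holding C16 and violet-badge grants K22 (A1).
Holding ivory-code and amber-code grants silver-token (A8).
Holding silver-token, ivory-code, and violet-badge grants T6 (A5).
C13 would need K7 (A3), but K7 is never granted.
silver-token: reached.
T6: reached.
ivory-code: reached.
C16: reached.
K22: reached.
Reached: silver-token, T6, ivory-code, C16, and K22 — 5 of the 6.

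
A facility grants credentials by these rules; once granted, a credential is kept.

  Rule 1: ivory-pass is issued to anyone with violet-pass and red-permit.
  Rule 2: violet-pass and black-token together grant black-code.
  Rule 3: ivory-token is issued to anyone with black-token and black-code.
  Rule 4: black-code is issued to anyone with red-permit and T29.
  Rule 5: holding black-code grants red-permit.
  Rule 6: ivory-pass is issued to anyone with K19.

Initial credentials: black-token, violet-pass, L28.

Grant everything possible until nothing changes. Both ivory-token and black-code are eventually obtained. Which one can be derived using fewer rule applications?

black-code

black-code: Holding violet-pass and black-token grants black-code (Rule 2). [1 rule application]
ivory-token: Holding violet-pass and black-token grants black-code (Rule 2). Holding black-token and black-code grants ivory-token (Rule 3). [2 rule applications]
black-code needs fewer.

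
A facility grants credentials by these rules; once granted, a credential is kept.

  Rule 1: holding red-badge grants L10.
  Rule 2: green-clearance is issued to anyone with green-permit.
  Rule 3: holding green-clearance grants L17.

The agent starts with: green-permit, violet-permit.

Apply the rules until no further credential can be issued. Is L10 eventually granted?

No

L10 would need red-badge (Rule 1), but red-badge is never granted.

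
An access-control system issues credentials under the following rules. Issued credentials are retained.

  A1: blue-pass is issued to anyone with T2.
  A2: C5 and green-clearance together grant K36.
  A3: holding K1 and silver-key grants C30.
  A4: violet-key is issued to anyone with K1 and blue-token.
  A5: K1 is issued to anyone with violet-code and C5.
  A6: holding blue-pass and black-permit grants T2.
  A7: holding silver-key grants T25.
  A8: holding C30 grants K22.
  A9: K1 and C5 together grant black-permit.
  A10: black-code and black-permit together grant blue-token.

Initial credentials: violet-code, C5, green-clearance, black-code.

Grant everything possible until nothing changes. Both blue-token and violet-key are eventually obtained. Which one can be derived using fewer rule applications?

blue-token

blue-token: Holding violet-code and C5 grants K1 (A5). Holding K1 and C5 grants black-permit (A9). Holding black-code and black-permit grants blue-token (A10). [3 rule applications]
violet-key: Holding violet-code and C5 grants K1 (A5). Holding K1 and C5 grants black-permit (A9). Holding black-code and black-permit grants blue-token (A10). Holding K1 and blue-token grants violet-key (A4). [4 rule applications]
blue-token needs fewer.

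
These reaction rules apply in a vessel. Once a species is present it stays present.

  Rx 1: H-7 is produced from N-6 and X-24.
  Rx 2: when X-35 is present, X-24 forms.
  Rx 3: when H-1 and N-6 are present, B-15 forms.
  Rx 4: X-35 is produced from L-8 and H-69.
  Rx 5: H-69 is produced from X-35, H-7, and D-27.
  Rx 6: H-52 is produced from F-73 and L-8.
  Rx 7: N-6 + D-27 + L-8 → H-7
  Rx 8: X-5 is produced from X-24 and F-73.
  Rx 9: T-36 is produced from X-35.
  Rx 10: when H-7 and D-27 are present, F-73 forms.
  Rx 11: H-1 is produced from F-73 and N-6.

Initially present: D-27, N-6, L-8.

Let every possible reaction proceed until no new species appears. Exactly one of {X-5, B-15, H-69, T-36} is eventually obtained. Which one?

N-6, D-27, and L-8 present → H-7 forms (Rx 7).
H-7 and D-27 present → F-73 forms (Rx 10).
F-73 and N-6 present → H-1 forms (Rx 11).
H-1 and N-6 present → B-15 forms (Rx 3).
T-36 would need X-35 (Rx 9), but X-35 never forms. X-5 would need X-24 and F-73 (Rx 8), but X-24 never forms. H-69 would need X-35, H-7, and D-27 (Rx 5), but X-35 never forms.

B-15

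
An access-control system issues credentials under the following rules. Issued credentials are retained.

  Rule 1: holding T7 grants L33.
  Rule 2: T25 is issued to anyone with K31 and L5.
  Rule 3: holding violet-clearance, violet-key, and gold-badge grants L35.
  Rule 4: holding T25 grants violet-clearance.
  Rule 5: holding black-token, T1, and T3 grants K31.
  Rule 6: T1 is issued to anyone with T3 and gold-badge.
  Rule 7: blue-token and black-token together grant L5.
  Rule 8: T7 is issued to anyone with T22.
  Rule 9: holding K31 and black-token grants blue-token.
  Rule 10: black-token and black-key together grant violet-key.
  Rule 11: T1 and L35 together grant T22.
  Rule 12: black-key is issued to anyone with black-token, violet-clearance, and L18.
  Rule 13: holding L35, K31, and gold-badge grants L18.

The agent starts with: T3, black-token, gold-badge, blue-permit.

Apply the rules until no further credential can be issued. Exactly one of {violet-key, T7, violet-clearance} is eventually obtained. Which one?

Holding T3 and gold-badge grants T1 (Rule 6).
Holding black-token, T1, and T3 grants K31 (Rule 5).
Holding K31 and black-token grants blue-token (Rule 9).
Holding blue-token and black-token grants L5 (Rule 7).
Holding K31 and L5 grants T25 (Rule 2).
Holding T25 grants violet-clearance (Rule 4).
violet-key would need black-token and black-key (Rule 10), but black-key is never granted. T7 would need T22 (Rule 8), but T22 is never granted.

violet-clearance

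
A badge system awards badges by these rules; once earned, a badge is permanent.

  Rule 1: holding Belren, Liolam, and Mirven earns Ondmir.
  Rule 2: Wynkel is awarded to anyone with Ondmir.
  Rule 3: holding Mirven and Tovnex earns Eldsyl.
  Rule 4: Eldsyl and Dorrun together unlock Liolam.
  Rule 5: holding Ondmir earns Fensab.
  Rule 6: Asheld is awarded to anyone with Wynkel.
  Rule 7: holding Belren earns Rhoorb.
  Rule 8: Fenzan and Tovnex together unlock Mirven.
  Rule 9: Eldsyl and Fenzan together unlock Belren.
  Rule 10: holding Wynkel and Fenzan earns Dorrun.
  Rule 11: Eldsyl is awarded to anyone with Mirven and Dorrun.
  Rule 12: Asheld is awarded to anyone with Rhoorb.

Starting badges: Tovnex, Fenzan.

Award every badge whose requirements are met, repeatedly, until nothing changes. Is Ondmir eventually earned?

Ondmir would need Belren, Liolam, and Mirven (Rule 1), but Liolam is never earned.

No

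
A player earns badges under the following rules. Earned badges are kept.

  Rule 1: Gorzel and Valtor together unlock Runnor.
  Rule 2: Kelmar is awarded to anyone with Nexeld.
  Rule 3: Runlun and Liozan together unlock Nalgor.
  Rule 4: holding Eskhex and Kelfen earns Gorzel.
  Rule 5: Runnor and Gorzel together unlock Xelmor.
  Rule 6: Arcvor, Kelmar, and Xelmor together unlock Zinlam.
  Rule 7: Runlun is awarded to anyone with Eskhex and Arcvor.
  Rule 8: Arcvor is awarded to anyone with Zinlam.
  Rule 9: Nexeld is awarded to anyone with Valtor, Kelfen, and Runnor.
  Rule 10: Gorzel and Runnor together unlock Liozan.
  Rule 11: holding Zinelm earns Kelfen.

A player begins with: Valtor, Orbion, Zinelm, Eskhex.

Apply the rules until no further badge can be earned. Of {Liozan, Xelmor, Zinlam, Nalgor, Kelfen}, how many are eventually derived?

3

With Zinelm, Kelfen is earned (Rule 11).
With Eskhex and Kelfen, Gorzel is earned (Rule 4).
With Gorzel and Valtor, Runnor is earned (Rule 1).
With Gorzel and Runnor, Liozan is earned (Rule 10).
With Runnor and Gorzel, Xelmor is earned (Rule 5).
Liozan: reached.
Xelmor: reached.
Zinlam would need Arcvor, Kelmar, and Xelmor (Rule 6), but Arcvor is never earned.
Nalgor would need Runlun and Liozan (Rule 3), but Runlun is never earned.
Kelfen: reached.
Reached: Liozan, Xelmor, and Kelfen — 3 of the 5.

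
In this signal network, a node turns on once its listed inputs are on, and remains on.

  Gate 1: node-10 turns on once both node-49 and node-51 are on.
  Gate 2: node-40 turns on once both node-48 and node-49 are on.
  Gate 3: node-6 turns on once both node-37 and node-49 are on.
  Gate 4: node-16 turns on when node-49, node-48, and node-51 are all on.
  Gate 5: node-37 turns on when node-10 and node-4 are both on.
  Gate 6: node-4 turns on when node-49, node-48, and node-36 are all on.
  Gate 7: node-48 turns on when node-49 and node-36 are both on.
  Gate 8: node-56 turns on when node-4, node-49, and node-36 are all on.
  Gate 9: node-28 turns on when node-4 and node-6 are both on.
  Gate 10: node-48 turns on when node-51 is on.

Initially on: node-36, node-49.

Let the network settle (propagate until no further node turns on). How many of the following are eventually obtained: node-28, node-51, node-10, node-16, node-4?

Gate 7: node-49 and node-36 on → node-48 on.
Gate 6: node-49, node-48, and node-36 on → node-4 on.
node-28 would need node-4 and node-6 (Gate 9), but node-6 never turns on.
No rule produces node-51, and it is not given.
node-10 would need node-49 and node-51 (Gate 1), but node-51 never turns on.
node-16 would need node-49, node-48, and node-51 (Gate 4), but node-51 never turns on.
node-4: reached.
Reached: node-4 — 1 of the 5.

1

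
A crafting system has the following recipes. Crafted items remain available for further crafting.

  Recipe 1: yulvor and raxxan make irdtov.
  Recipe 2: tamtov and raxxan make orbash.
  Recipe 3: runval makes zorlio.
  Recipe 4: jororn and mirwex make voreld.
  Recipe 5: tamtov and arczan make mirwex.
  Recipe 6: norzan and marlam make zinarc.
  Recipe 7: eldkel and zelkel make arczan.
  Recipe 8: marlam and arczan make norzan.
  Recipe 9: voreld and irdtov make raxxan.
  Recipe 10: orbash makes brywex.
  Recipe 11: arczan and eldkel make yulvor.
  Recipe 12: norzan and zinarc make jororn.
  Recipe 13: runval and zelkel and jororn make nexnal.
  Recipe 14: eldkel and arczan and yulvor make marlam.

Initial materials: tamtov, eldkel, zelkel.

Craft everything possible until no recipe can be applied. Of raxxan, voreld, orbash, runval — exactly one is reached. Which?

voreld

Using Recipe 7, eldkel and zelkel make arczan.
tamtov and arczan → mirwex (Recipe 5).
arczan and eldkel → yulvor (Recipe 11).
eldkel and arczan and yulvor → marlam (Recipe 14).
Using Recipe 8, marlam and arczan make norzan.
norzan and marlam → zinarc (Recipe 6).
norzan and zinarc → jororn (Recipe 12).
Using Recipe 4, jororn and mirwex make voreld.
orbash would need tamtov and raxxan (Recipe 2), but raxxan is never obtained. raxxan would need voreld and irdtov (Recipe 9), but irdtov is never obtained. No rule produces runval, and it is not given.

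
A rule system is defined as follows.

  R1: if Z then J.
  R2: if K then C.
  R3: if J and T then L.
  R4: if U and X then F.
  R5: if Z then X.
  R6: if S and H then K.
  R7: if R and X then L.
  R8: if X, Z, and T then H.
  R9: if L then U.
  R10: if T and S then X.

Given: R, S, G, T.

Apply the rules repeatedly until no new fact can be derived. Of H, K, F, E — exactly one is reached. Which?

F

From T and S, R10 gives X.
R and X hold, so L follows (R7).
L holds, so U follows (R9).
U and X hold, so F follows (R4).
No rule produces E, and it is not given. H would need X, Z, and T (R8), but Z is never established. K would need S and H (R6), but H is never established.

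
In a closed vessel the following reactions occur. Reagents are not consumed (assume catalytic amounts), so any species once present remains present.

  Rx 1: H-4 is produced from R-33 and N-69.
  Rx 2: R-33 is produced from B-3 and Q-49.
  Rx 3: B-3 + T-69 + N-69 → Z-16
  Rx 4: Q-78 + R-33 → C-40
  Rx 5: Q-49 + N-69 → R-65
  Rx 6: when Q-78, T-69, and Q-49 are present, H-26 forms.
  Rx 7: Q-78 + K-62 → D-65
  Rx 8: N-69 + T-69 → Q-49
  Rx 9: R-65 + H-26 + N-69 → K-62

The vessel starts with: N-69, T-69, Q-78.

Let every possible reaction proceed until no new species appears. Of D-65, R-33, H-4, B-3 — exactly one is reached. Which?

D-65

N-69 and T-69 present → Q-49 forms (Rx 8).
Q-78, T-69, and Q-49 present → H-26 forms (Rx 6).
Q-49 and N-69 present → R-65 forms (Rx 5).
R-65, H-26, and N-69 present → K-62 forms (Rx 9).
Q-78 and K-62 present → D-65 forms (Rx 7).
No rule produces B-3, and it is not given. H-4 would need R-33 and N-69 (Rx 1), but R-33 never forms. R-33 would need B-3 and Q-49 (Rx 2), but B-3 never forms.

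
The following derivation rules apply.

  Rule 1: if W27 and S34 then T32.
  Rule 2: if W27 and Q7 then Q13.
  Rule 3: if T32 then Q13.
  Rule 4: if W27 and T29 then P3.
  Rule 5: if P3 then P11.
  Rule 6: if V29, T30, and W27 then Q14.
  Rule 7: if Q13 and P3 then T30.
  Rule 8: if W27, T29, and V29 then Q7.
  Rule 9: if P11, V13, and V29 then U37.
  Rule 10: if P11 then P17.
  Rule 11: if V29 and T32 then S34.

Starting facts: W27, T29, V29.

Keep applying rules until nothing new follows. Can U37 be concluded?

U37 would need P11, V13, and V29 (Rule 9), but V13 is never established.

No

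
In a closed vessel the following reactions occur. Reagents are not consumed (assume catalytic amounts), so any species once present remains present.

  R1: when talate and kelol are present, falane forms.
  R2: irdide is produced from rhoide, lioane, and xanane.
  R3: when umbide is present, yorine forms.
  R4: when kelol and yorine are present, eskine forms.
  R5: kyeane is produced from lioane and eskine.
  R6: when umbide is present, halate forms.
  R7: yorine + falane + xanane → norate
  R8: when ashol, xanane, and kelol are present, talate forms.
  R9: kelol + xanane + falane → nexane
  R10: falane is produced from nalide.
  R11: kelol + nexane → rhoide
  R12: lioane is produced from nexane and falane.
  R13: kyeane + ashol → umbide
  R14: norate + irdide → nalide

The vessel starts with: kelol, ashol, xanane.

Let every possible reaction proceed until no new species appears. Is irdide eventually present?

Yes

ashol, xanane, and kelol present → talate forms (R8).
talate and kelol present → falane forms (R1).
kelol, xanane, and falane present → nexane forms (R9).
nexane and falane present → lioane forms (R12).
kelol and nexane present → rhoide forms (R11).
rhoide, lioane, and xanane present → irdide forms (R2).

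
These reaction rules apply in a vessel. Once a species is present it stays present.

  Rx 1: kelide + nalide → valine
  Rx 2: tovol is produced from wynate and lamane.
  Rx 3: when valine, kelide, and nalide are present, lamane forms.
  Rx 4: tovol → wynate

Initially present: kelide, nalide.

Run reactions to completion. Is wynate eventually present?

wynate would need tovol (Rx 4), but tovol never forms.

No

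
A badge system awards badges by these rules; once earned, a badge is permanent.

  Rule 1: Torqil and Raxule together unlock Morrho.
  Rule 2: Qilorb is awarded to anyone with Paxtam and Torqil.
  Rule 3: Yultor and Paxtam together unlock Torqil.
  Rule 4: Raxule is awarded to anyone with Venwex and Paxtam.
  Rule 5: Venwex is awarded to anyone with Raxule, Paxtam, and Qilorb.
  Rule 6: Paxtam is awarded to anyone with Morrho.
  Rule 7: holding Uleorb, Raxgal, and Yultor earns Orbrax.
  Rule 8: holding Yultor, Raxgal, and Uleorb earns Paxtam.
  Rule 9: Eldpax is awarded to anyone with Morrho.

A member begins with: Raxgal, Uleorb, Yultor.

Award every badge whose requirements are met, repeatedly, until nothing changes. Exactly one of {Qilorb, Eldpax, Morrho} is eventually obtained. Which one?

Qilorb

With Yultor, Raxgal, and Uleorb, Paxtam is earned (Rule 8).
With Yultor and Paxtam, Torqil is earned (Rule 3).
With Paxtam and Torqil, Qilorb is earned (Rule 2).
Eldpax would need Morrho (Rule 9), but Morrho is never earned. Morrho would need Torqil and Raxule (Rule 1), but Raxule is never earned.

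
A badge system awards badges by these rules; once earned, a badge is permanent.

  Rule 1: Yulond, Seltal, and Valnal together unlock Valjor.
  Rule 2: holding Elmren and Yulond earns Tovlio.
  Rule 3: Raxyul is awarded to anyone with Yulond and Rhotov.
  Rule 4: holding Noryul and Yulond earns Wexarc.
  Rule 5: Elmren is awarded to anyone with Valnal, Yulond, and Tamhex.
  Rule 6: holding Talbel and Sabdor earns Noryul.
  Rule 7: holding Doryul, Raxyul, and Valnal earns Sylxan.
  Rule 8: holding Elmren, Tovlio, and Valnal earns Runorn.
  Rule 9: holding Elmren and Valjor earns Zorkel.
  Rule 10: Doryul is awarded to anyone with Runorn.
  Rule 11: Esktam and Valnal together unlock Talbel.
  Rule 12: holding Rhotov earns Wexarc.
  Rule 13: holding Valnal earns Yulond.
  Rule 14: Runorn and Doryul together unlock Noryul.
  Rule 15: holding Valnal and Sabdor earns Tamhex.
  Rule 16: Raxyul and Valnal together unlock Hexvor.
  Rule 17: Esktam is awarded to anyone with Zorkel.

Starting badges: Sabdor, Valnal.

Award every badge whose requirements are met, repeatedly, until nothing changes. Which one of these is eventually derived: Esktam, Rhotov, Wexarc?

With Valnal, Yulond is earned (Rule 13).
With Valnal and Sabdor, Tamhex is earned (Rule 15).
With Valnal, Yulond, and Tamhex, Elmren is earned (Rule 5).
With Elmren and Yulond, Tovlio is earned (Rule 2).
With Elmren, Tovlio, and Valnal, Runorn is earned (Rule 8).
With Runorn, Doryul is earned (Rule 10).
With Runorn and Doryul, Noryul is earned (Rule 14).
With Noryul and Yulond, Wexarc is earned (Rule 4).
No rule produces Rhotov, and it is not given. Esktam would need Zorkel (Rule 17), but Zorkel is never earned.

Wexarc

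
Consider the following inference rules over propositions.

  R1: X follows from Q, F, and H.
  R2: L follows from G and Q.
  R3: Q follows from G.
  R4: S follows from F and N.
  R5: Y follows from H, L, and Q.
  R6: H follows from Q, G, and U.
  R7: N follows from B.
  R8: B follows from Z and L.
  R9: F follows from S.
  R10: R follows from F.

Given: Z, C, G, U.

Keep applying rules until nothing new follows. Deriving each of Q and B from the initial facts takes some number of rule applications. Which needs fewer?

Q: From G, R3 gives Q. [1 rule application]
B: From G, R3 gives Q. G and Q hold, so L follows (R2). Z and L hold, so B follows (R8). [3 rule applications]
Q needs fewer.

Q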